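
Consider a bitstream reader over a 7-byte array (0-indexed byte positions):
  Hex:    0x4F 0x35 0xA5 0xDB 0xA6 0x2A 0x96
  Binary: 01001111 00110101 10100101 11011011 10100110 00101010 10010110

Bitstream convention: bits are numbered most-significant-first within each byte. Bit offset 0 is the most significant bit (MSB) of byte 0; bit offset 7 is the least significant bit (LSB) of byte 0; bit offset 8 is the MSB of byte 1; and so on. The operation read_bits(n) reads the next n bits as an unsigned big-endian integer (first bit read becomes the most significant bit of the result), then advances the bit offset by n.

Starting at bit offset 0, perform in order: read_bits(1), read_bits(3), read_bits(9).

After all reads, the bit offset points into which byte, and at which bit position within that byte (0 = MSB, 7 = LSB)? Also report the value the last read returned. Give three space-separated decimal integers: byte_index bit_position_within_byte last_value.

Answer: 1 5 486

Derivation:
Read 1: bits[0:1] width=1 -> value=0 (bin 0); offset now 1 = byte 0 bit 1; 55 bits remain
Read 2: bits[1:4] width=3 -> value=4 (bin 100); offset now 4 = byte 0 bit 4; 52 bits remain
Read 3: bits[4:13] width=9 -> value=486 (bin 111100110); offset now 13 = byte 1 bit 5; 43 bits remain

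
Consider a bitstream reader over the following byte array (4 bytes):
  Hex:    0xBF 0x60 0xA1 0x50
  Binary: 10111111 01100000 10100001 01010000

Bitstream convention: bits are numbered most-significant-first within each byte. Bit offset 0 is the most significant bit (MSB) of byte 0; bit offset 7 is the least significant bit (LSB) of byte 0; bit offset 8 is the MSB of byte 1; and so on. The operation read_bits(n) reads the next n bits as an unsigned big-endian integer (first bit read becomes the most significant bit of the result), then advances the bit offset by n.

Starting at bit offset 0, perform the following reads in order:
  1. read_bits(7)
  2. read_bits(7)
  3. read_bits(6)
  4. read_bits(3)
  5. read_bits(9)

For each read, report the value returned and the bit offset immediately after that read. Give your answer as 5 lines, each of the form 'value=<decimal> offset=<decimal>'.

Answer: value=95 offset=7
value=88 offset=14
value=10 offset=20
value=0 offset=23
value=336 offset=32

Derivation:
Read 1: bits[0:7] width=7 -> value=95 (bin 1011111); offset now 7 = byte 0 bit 7; 25 bits remain
Read 2: bits[7:14] width=7 -> value=88 (bin 1011000); offset now 14 = byte 1 bit 6; 18 bits remain
Read 3: bits[14:20] width=6 -> value=10 (bin 001010); offset now 20 = byte 2 bit 4; 12 bits remain
Read 4: bits[20:23] width=3 -> value=0 (bin 000); offset now 23 = byte 2 bit 7; 9 bits remain
Read 5: bits[23:32] width=9 -> value=336 (bin 101010000); offset now 32 = byte 4 bit 0; 0 bits remain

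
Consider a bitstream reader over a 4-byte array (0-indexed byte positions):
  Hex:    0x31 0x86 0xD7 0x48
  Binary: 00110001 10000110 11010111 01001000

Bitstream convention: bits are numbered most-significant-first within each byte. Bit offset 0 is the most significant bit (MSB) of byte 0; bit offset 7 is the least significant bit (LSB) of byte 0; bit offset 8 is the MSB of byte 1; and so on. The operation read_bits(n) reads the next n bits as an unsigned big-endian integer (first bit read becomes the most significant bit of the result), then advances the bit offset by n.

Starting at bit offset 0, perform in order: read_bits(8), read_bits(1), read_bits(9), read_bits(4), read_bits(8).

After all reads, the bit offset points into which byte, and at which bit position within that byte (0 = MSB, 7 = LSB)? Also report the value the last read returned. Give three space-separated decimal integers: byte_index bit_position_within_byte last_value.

Read 1: bits[0:8] width=8 -> value=49 (bin 00110001); offset now 8 = byte 1 bit 0; 24 bits remain
Read 2: bits[8:9] width=1 -> value=1 (bin 1); offset now 9 = byte 1 bit 1; 23 bits remain
Read 3: bits[9:18] width=9 -> value=27 (bin 000011011); offset now 18 = byte 2 bit 2; 14 bits remain
Read 4: bits[18:22] width=4 -> value=5 (bin 0101); offset now 22 = byte 2 bit 6; 10 bits remain
Read 5: bits[22:30] width=8 -> value=210 (bin 11010010); offset now 30 = byte 3 bit 6; 2 bits remain

Answer: 3 6 210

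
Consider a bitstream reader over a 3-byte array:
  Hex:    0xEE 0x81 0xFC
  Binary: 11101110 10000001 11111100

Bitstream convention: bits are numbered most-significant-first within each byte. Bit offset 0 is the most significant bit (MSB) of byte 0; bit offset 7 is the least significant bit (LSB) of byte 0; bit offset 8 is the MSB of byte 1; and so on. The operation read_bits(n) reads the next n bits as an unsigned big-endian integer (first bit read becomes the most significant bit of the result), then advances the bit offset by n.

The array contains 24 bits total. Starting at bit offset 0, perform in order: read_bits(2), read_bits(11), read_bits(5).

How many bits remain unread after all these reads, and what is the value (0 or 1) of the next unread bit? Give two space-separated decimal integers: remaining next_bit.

Read 1: bits[0:2] width=2 -> value=3 (bin 11); offset now 2 = byte 0 bit 2; 22 bits remain
Read 2: bits[2:13] width=11 -> value=1488 (bin 10111010000); offset now 13 = byte 1 bit 5; 11 bits remain
Read 3: bits[13:18] width=5 -> value=7 (bin 00111); offset now 18 = byte 2 bit 2; 6 bits remain

Answer: 6 1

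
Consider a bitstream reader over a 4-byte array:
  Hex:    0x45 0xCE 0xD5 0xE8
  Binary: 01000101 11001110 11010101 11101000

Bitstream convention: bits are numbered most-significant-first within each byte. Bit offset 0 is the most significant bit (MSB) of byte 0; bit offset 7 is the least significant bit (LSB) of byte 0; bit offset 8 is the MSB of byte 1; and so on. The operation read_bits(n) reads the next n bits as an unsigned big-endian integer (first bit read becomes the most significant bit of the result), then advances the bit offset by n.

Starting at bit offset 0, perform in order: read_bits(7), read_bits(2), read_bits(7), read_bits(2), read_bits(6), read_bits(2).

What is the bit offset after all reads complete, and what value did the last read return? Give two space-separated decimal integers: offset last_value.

Read 1: bits[0:7] width=7 -> value=34 (bin 0100010); offset now 7 = byte 0 bit 7; 25 bits remain
Read 2: bits[7:9] width=2 -> value=3 (bin 11); offset now 9 = byte 1 bit 1; 23 bits remain
Read 3: bits[9:16] width=7 -> value=78 (bin 1001110); offset now 16 = byte 2 bit 0; 16 bits remain
Read 4: bits[16:18] width=2 -> value=3 (bin 11); offset now 18 = byte 2 bit 2; 14 bits remain
Read 5: bits[18:24] width=6 -> value=21 (bin 010101); offset now 24 = byte 3 bit 0; 8 bits remain
Read 6: bits[24:26] width=2 -> value=3 (bin 11); offset now 26 = byte 3 bit 2; 6 bits remain

Answer: 26 3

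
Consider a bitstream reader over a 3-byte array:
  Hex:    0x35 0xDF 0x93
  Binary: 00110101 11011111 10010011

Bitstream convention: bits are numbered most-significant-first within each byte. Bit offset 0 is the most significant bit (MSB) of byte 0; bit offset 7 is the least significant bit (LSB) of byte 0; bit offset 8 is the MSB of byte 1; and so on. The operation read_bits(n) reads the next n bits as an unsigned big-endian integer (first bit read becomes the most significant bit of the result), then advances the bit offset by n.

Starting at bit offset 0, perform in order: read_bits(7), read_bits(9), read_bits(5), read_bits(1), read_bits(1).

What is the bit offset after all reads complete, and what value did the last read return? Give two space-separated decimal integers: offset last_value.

Answer: 23 1

Derivation:
Read 1: bits[0:7] width=7 -> value=26 (bin 0011010); offset now 7 = byte 0 bit 7; 17 bits remain
Read 2: bits[7:16] width=9 -> value=479 (bin 111011111); offset now 16 = byte 2 bit 0; 8 bits remain
Read 3: bits[16:21] width=5 -> value=18 (bin 10010); offset now 21 = byte 2 bit 5; 3 bits remain
Read 4: bits[21:22] width=1 -> value=0 (bin 0); offset now 22 = byte 2 bit 6; 2 bits remain
Read 5: bits[22:23] width=1 -> value=1 (bin 1); offset now 23 = byte 2 bit 7; 1 bits remain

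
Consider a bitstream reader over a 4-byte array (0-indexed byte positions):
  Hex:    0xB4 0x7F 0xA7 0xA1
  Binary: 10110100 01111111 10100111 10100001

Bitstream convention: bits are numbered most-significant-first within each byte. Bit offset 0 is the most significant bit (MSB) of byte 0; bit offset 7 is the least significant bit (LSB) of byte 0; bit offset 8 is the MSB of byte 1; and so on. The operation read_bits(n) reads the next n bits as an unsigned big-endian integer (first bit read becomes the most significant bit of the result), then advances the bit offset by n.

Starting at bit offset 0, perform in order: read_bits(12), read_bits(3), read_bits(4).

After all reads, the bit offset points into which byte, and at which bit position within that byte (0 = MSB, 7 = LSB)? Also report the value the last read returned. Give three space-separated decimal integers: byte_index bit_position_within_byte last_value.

Read 1: bits[0:12] width=12 -> value=2887 (bin 101101000111); offset now 12 = byte 1 bit 4; 20 bits remain
Read 2: bits[12:15] width=3 -> value=7 (bin 111); offset now 15 = byte 1 bit 7; 17 bits remain
Read 3: bits[15:19] width=4 -> value=13 (bin 1101); offset now 19 = byte 2 bit 3; 13 bits remain

Answer: 2 3 13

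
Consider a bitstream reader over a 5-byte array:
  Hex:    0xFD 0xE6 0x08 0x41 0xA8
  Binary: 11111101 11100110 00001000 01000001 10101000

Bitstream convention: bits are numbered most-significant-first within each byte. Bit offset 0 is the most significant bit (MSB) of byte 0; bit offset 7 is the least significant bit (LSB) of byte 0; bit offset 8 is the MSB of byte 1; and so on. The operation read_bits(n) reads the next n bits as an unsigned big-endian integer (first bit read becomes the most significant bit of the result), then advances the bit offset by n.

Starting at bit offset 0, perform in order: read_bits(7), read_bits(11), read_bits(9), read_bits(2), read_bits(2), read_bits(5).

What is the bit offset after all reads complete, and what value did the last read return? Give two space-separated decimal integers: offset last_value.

Read 1: bits[0:7] width=7 -> value=126 (bin 1111110); offset now 7 = byte 0 bit 7; 33 bits remain
Read 2: bits[7:18] width=11 -> value=1944 (bin 11110011000); offset now 18 = byte 2 bit 2; 22 bits remain
Read 3: bits[18:27] width=9 -> value=66 (bin 001000010); offset now 27 = byte 3 bit 3; 13 bits remain
Read 4: bits[27:29] width=2 -> value=0 (bin 00); offset now 29 = byte 3 bit 5; 11 bits remain
Read 5: bits[29:31] width=2 -> value=0 (bin 00); offset now 31 = byte 3 bit 7; 9 bits remain
Read 6: bits[31:36] width=5 -> value=26 (bin 11010); offset now 36 = byte 4 bit 4; 4 bits remain

Answer: 36 26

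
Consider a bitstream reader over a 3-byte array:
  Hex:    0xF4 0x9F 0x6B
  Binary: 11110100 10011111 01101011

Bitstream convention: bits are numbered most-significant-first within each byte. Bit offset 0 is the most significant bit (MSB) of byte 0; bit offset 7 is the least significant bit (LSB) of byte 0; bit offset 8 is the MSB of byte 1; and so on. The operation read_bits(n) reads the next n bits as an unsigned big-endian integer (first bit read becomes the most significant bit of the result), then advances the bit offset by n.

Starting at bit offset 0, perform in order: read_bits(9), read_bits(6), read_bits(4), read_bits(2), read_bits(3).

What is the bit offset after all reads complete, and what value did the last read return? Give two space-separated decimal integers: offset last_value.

Answer: 24 3

Derivation:
Read 1: bits[0:9] width=9 -> value=489 (bin 111101001); offset now 9 = byte 1 bit 1; 15 bits remain
Read 2: bits[9:15] width=6 -> value=15 (bin 001111); offset now 15 = byte 1 bit 7; 9 bits remain
Read 3: bits[15:19] width=4 -> value=11 (bin 1011); offset now 19 = byte 2 bit 3; 5 bits remain
Read 4: bits[19:21] width=2 -> value=1 (bin 01); offset now 21 = byte 2 bit 5; 3 bits remain
Read 5: bits[21:24] width=3 -> value=3 (bin 011); offset now 24 = byte 3 bit 0; 0 bits remain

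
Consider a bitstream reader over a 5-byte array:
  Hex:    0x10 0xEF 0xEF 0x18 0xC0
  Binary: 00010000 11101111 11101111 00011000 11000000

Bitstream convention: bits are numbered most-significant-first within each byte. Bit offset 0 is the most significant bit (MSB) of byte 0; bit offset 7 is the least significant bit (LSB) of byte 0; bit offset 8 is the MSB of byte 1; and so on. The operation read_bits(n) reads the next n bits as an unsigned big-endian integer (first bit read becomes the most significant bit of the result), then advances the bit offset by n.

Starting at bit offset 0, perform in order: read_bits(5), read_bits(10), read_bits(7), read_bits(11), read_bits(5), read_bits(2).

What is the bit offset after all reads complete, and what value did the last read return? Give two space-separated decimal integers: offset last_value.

Read 1: bits[0:5] width=5 -> value=2 (bin 00010); offset now 5 = byte 0 bit 5; 35 bits remain
Read 2: bits[5:15] width=10 -> value=119 (bin 0001110111); offset now 15 = byte 1 bit 7; 25 bits remain
Read 3: bits[15:22] width=7 -> value=123 (bin 1111011); offset now 22 = byte 2 bit 6; 18 bits remain
Read 4: bits[22:33] width=11 -> value=1585 (bin 11000110001); offset now 33 = byte 4 bit 1; 7 bits remain
Read 5: bits[33:38] width=5 -> value=16 (bin 10000); offset now 38 = byte 4 bit 6; 2 bits remain
Read 6: bits[38:40] width=2 -> value=0 (bin 00); offset now 40 = byte 5 bit 0; 0 bits remain

Answer: 40 0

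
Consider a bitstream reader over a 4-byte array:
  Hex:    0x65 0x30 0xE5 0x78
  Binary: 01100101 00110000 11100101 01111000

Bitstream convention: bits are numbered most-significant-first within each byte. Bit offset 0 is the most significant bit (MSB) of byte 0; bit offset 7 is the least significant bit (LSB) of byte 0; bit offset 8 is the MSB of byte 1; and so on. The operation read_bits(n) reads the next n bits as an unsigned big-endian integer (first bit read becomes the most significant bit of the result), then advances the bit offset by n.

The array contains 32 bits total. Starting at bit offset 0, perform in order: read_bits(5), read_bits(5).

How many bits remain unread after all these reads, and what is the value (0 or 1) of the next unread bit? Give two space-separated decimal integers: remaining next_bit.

Read 1: bits[0:5] width=5 -> value=12 (bin 01100); offset now 5 = byte 0 bit 5; 27 bits remain
Read 2: bits[5:10] width=5 -> value=20 (bin 10100); offset now 10 = byte 1 bit 2; 22 bits remain

Answer: 22 1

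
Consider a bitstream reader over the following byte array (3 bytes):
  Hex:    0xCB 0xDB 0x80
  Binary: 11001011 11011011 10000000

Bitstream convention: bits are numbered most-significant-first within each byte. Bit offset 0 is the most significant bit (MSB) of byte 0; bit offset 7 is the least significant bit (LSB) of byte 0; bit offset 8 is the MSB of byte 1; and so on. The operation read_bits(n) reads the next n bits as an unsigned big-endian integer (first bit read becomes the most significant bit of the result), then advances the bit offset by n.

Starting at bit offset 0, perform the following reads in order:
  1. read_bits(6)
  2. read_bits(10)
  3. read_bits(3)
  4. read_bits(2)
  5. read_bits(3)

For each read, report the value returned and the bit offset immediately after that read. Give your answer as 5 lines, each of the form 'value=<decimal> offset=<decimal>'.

Read 1: bits[0:6] width=6 -> value=50 (bin 110010); offset now 6 = byte 0 bit 6; 18 bits remain
Read 2: bits[6:16] width=10 -> value=987 (bin 1111011011); offset now 16 = byte 2 bit 0; 8 bits remain
Read 3: bits[16:19] width=3 -> value=4 (bin 100); offset now 19 = byte 2 bit 3; 5 bits remain
Read 4: bits[19:21] width=2 -> value=0 (bin 00); offset now 21 = byte 2 bit 5; 3 bits remain
Read 5: bits[21:24] width=3 -> value=0 (bin 000); offset now 24 = byte 3 bit 0; 0 bits remain

Answer: value=50 offset=6
value=987 offset=16
value=4 offset=19
value=0 offset=21
value=0 offset=24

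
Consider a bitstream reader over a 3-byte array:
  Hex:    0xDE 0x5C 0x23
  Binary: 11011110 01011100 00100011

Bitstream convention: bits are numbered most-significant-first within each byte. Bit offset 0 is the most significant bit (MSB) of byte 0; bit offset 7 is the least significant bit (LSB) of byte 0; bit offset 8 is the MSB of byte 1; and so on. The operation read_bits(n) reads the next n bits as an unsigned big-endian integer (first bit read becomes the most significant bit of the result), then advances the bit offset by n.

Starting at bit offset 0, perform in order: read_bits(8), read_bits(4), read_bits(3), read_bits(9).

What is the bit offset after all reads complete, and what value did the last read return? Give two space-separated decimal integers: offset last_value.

Read 1: bits[0:8] width=8 -> value=222 (bin 11011110); offset now 8 = byte 1 bit 0; 16 bits remain
Read 2: bits[8:12] width=4 -> value=5 (bin 0101); offset now 12 = byte 1 bit 4; 12 bits remain
Read 3: bits[12:15] width=3 -> value=6 (bin 110); offset now 15 = byte 1 bit 7; 9 bits remain
Read 4: bits[15:24] width=9 -> value=35 (bin 000100011); offset now 24 = byte 3 bit 0; 0 bits remain

Answer: 24 35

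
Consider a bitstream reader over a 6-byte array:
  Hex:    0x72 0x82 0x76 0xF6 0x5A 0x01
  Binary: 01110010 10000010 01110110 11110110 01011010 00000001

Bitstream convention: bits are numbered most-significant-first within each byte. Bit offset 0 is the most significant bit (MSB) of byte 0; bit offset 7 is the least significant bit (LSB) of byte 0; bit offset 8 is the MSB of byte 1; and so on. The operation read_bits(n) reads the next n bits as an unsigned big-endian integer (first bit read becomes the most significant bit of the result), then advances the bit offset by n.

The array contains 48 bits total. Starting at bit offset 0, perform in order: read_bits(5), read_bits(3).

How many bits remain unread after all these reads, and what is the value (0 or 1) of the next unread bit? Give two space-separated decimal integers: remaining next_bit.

Answer: 40 1

Derivation:
Read 1: bits[0:5] width=5 -> value=14 (bin 01110); offset now 5 = byte 0 bit 5; 43 bits remain
Read 2: bits[5:8] width=3 -> value=2 (bin 010); offset now 8 = byte 1 bit 0; 40 bits remain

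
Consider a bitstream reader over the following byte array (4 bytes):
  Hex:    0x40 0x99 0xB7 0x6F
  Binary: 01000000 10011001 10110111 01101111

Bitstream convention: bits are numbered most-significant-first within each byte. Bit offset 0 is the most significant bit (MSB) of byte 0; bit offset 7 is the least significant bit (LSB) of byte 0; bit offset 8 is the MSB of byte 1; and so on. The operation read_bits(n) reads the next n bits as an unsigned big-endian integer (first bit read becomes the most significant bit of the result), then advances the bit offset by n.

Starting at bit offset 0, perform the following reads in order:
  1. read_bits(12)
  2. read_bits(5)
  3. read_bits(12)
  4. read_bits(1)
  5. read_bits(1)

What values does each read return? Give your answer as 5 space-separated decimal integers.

Read 1: bits[0:12] width=12 -> value=1033 (bin 010000001001); offset now 12 = byte 1 bit 4; 20 bits remain
Read 2: bits[12:17] width=5 -> value=19 (bin 10011); offset now 17 = byte 2 bit 1; 15 bits remain
Read 3: bits[17:29] width=12 -> value=1773 (bin 011011101101); offset now 29 = byte 3 bit 5; 3 bits remain
Read 4: bits[29:30] width=1 -> value=1 (bin 1); offset now 30 = byte 3 bit 6; 2 bits remain
Read 5: bits[30:31] width=1 -> value=1 (bin 1); offset now 31 = byte 3 bit 7; 1 bits remain

Answer: 1033 19 1773 1 1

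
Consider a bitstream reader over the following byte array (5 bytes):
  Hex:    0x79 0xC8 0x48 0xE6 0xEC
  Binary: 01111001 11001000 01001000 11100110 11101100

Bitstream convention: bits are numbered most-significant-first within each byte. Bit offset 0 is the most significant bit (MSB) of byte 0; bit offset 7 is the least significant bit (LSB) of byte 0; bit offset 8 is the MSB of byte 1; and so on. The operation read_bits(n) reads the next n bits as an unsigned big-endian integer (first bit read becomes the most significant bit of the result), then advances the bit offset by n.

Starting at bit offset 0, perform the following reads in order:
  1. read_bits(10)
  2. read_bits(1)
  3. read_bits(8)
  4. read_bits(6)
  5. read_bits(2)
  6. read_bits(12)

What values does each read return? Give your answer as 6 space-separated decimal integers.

Answer: 487 0 66 17 3 886

Derivation:
Read 1: bits[0:10] width=10 -> value=487 (bin 0111100111); offset now 10 = byte 1 bit 2; 30 bits remain
Read 2: bits[10:11] width=1 -> value=0 (bin 0); offset now 11 = byte 1 bit 3; 29 bits remain
Read 3: bits[11:19] width=8 -> value=66 (bin 01000010); offset now 19 = byte 2 bit 3; 21 bits remain
Read 4: bits[19:25] width=6 -> value=17 (bin 010001); offset now 25 = byte 3 bit 1; 15 bits remain
Read 5: bits[25:27] width=2 -> value=3 (bin 11); offset now 27 = byte 3 bit 3; 13 bits remain
Read 6: bits[27:39] width=12 -> value=886 (bin 001101110110); offset now 39 = byte 4 bit 7; 1 bits remain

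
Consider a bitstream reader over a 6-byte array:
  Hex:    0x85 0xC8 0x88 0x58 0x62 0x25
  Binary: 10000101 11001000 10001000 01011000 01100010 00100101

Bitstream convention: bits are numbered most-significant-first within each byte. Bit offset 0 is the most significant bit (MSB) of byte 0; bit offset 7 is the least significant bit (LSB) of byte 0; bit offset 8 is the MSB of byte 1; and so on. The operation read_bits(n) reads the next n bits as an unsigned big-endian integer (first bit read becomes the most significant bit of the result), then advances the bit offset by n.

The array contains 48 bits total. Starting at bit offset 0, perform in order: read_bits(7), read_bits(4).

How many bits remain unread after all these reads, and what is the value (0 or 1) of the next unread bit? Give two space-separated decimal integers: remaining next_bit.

Answer: 37 0

Derivation:
Read 1: bits[0:7] width=7 -> value=66 (bin 1000010); offset now 7 = byte 0 bit 7; 41 bits remain
Read 2: bits[7:11] width=4 -> value=14 (bin 1110); offset now 11 = byte 1 bit 3; 37 bits remain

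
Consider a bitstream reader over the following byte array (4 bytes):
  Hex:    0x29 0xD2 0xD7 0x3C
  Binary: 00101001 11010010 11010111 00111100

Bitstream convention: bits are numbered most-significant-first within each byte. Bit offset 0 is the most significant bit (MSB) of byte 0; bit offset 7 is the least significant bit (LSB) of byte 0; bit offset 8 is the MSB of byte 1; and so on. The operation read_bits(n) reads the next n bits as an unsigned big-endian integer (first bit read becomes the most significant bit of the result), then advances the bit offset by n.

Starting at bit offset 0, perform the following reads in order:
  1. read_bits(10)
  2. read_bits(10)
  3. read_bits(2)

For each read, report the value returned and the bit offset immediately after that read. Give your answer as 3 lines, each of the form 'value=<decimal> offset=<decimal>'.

Read 1: bits[0:10] width=10 -> value=167 (bin 0010100111); offset now 10 = byte 1 bit 2; 22 bits remain
Read 2: bits[10:20] width=10 -> value=301 (bin 0100101101); offset now 20 = byte 2 bit 4; 12 bits remain
Read 3: bits[20:22] width=2 -> value=1 (bin 01); offset now 22 = byte 2 bit 6; 10 bits remain

Answer: value=167 offset=10
value=301 offset=20
value=1 offset=22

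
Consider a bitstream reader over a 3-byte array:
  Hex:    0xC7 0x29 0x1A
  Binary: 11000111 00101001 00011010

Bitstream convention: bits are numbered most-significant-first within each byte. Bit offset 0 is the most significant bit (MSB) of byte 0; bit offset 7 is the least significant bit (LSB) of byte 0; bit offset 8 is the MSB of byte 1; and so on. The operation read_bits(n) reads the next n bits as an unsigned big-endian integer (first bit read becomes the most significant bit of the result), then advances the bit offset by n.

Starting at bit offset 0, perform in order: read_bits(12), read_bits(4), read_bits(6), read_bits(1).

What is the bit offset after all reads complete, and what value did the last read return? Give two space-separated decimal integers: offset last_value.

Answer: 23 1

Derivation:
Read 1: bits[0:12] width=12 -> value=3186 (bin 110001110010); offset now 12 = byte 1 bit 4; 12 bits remain
Read 2: bits[12:16] width=4 -> value=9 (bin 1001); offset now 16 = byte 2 bit 0; 8 bits remain
Read 3: bits[16:22] width=6 -> value=6 (bin 000110); offset now 22 = byte 2 bit 6; 2 bits remain
Read 4: bits[22:23] width=1 -> value=1 (bin 1); offset now 23 = byte 2 bit 7; 1 bits remain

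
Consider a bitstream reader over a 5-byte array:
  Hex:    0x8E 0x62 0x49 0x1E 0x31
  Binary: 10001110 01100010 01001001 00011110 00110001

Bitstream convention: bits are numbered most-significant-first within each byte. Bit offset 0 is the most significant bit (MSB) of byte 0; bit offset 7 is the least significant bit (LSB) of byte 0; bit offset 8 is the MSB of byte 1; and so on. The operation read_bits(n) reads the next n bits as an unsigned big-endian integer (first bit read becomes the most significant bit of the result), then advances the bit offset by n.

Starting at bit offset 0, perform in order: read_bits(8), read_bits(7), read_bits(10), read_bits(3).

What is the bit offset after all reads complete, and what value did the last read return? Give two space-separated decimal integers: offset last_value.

Answer: 28 1

Derivation:
Read 1: bits[0:8] width=8 -> value=142 (bin 10001110); offset now 8 = byte 1 bit 0; 32 bits remain
Read 2: bits[8:15] width=7 -> value=49 (bin 0110001); offset now 15 = byte 1 bit 7; 25 bits remain
Read 3: bits[15:25] width=10 -> value=146 (bin 0010010010); offset now 25 = byte 3 bit 1; 15 bits remain
Read 4: bits[25:28] width=3 -> value=1 (bin 001); offset now 28 = byte 3 bit 4; 12 bits remain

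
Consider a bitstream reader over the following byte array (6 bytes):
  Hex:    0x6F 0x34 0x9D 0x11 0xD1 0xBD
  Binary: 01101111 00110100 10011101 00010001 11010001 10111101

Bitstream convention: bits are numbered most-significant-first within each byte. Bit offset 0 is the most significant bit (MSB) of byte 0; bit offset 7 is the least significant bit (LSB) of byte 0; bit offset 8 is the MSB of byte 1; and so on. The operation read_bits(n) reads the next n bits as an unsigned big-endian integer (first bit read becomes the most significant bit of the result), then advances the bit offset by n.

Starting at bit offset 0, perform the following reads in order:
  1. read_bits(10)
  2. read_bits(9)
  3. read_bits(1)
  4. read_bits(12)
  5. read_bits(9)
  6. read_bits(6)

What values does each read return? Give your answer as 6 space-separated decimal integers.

Read 1: bits[0:10] width=10 -> value=444 (bin 0110111100); offset now 10 = byte 1 bit 2; 38 bits remain
Read 2: bits[10:19] width=9 -> value=420 (bin 110100100); offset now 19 = byte 2 bit 3; 29 bits remain
Read 3: bits[19:20] width=1 -> value=1 (bin 1); offset now 20 = byte 2 bit 4; 28 bits remain
Read 4: bits[20:32] width=12 -> value=3345 (bin 110100010001); offset now 32 = byte 4 bit 0; 16 bits remain
Read 5: bits[32:41] width=9 -> value=419 (bin 110100011); offset now 41 = byte 5 bit 1; 7 bits remain
Read 6: bits[41:47] width=6 -> value=30 (bin 011110); offset now 47 = byte 5 bit 7; 1 bits remain

Answer: 444 420 1 3345 419 30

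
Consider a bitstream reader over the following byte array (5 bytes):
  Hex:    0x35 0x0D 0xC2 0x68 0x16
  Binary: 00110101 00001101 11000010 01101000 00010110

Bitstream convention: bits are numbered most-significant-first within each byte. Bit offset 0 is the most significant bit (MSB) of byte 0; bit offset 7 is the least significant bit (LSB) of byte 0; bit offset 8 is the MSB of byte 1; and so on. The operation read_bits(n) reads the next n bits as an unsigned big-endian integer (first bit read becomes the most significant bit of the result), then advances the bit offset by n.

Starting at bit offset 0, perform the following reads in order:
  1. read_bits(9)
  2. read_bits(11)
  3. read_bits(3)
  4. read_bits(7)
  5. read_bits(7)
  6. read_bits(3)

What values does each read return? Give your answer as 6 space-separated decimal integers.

Answer: 106 220 1 26 2 6

Derivation:
Read 1: bits[0:9] width=9 -> value=106 (bin 001101010); offset now 9 = byte 1 bit 1; 31 bits remain
Read 2: bits[9:20] width=11 -> value=220 (bin 00011011100); offset now 20 = byte 2 bit 4; 20 bits remain
Read 3: bits[20:23] width=3 -> value=1 (bin 001); offset now 23 = byte 2 bit 7; 17 bits remain
Read 4: bits[23:30] width=7 -> value=26 (bin 0011010); offset now 30 = byte 3 bit 6; 10 bits remain
Read 5: bits[30:37] width=7 -> value=2 (bin 0000010); offset now 37 = byte 4 bit 5; 3 bits remain
Read 6: bits[37:40] width=3 -> value=6 (bin 110); offset now 40 = byte 5 bit 0; 0 bits remain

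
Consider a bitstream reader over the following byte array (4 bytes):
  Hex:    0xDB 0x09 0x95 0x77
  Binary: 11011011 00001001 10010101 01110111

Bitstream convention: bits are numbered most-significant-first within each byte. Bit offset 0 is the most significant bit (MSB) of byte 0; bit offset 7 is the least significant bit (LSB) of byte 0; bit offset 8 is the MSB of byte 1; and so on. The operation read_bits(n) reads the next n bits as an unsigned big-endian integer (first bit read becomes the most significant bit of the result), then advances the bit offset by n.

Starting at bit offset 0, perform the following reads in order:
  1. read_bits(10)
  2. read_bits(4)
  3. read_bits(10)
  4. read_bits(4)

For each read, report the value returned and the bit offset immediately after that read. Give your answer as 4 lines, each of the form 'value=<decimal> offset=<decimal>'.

Answer: value=876 offset=10
value=2 offset=14
value=405 offset=24
value=7 offset=28

Derivation:
Read 1: bits[0:10] width=10 -> value=876 (bin 1101101100); offset now 10 = byte 1 bit 2; 22 bits remain
Read 2: bits[10:14] width=4 -> value=2 (bin 0010); offset now 14 = byte 1 bit 6; 18 bits remain
Read 3: bits[14:24] width=10 -> value=405 (bin 0110010101); offset now 24 = byte 3 bit 0; 8 bits remain
Read 4: bits[24:28] width=4 -> value=7 (bin 0111); offset now 28 = byte 3 bit 4; 4 bits remain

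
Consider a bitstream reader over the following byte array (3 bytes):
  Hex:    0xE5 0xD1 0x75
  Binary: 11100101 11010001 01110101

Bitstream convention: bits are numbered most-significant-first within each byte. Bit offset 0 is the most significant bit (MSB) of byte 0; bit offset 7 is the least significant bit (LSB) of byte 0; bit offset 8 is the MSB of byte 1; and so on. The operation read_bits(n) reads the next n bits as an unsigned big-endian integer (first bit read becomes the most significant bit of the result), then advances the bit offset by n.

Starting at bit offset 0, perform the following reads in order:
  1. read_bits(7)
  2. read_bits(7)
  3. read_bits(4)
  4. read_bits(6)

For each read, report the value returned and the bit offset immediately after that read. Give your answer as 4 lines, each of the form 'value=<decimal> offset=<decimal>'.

Read 1: bits[0:7] width=7 -> value=114 (bin 1110010); offset now 7 = byte 0 bit 7; 17 bits remain
Read 2: bits[7:14] width=7 -> value=116 (bin 1110100); offset now 14 = byte 1 bit 6; 10 bits remain
Read 3: bits[14:18] width=4 -> value=5 (bin 0101); offset now 18 = byte 2 bit 2; 6 bits remain
Read 4: bits[18:24] width=6 -> value=53 (bin 110101); offset now 24 = byte 3 bit 0; 0 bits remain

Answer: value=114 offset=7
value=116 offset=14
value=5 offset=18
value=53 offset=24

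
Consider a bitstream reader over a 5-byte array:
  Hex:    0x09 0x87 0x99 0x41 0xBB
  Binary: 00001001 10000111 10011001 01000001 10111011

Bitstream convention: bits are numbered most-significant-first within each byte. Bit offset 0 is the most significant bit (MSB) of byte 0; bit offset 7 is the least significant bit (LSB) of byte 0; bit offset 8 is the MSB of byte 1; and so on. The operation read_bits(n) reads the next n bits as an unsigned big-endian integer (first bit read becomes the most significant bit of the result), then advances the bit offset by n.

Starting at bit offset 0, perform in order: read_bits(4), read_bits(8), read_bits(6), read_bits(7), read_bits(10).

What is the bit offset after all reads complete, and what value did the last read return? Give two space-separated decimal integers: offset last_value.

Read 1: bits[0:4] width=4 -> value=0 (bin 0000); offset now 4 = byte 0 bit 4; 36 bits remain
Read 2: bits[4:12] width=8 -> value=152 (bin 10011000); offset now 12 = byte 1 bit 4; 28 bits remain
Read 3: bits[12:18] width=6 -> value=30 (bin 011110); offset now 18 = byte 2 bit 2; 22 bits remain
Read 4: bits[18:25] width=7 -> value=50 (bin 0110010); offset now 25 = byte 3 bit 1; 15 bits remain
Read 5: bits[25:35] width=10 -> value=525 (bin 1000001101); offset now 35 = byte 4 bit 3; 5 bits remain

Answer: 35 525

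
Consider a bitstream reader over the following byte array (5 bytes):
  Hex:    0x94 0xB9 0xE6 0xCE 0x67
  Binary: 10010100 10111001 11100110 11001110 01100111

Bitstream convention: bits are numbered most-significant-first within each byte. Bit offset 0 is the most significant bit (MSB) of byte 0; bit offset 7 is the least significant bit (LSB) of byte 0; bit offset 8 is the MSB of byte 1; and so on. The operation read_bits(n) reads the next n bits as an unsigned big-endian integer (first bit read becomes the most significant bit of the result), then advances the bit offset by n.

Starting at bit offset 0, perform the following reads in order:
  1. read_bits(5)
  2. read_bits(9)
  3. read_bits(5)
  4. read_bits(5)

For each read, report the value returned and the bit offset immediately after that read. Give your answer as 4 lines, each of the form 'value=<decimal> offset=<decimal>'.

Answer: value=18 offset=5
value=302 offset=14
value=15 offset=19
value=6 offset=24

Derivation:
Read 1: bits[0:5] width=5 -> value=18 (bin 10010); offset now 5 = byte 0 bit 5; 35 bits remain
Read 2: bits[5:14] width=9 -> value=302 (bin 100101110); offset now 14 = byte 1 bit 6; 26 bits remain
Read 3: bits[14:19] width=5 -> value=15 (bin 01111); offset now 19 = byte 2 bit 3; 21 bits remain
Read 4: bits[19:24] width=5 -> value=6 (bin 00110); offset now 24 = byte 3 bit 0; 16 bits remain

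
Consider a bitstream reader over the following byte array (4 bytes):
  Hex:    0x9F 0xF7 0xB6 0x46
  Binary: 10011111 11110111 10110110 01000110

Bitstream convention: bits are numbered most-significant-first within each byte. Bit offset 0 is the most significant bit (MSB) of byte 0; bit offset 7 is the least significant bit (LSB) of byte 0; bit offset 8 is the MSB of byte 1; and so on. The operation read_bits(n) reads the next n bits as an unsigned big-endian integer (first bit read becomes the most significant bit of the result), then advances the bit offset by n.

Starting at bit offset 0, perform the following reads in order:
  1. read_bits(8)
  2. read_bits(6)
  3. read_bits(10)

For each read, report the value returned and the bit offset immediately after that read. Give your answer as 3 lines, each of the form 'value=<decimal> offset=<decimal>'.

Read 1: bits[0:8] width=8 -> value=159 (bin 10011111); offset now 8 = byte 1 bit 0; 24 bits remain
Read 2: bits[8:14] width=6 -> value=61 (bin 111101); offset now 14 = byte 1 bit 6; 18 bits remain
Read 3: bits[14:24] width=10 -> value=950 (bin 1110110110); offset now 24 = byte 3 bit 0; 8 bits remain

Answer: value=159 offset=8
value=61 offset=14
value=950 offset=24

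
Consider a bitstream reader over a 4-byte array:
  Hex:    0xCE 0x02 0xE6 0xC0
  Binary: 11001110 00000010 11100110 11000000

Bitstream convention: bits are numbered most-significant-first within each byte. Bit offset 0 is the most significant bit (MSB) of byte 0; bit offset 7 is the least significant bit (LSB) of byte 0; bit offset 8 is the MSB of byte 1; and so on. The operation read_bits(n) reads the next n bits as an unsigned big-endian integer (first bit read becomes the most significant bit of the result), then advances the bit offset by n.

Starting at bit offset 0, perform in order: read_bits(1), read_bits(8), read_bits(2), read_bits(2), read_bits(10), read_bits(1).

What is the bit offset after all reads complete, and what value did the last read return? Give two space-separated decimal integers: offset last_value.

Answer: 24 0

Derivation:
Read 1: bits[0:1] width=1 -> value=1 (bin 1); offset now 1 = byte 0 bit 1; 31 bits remain
Read 2: bits[1:9] width=8 -> value=156 (bin 10011100); offset now 9 = byte 1 bit 1; 23 bits remain
Read 3: bits[9:11] width=2 -> value=0 (bin 00); offset now 11 = byte 1 bit 3; 21 bits remain
Read 4: bits[11:13] width=2 -> value=0 (bin 00); offset now 13 = byte 1 bit 5; 19 bits remain
Read 5: bits[13:23] width=10 -> value=371 (bin 0101110011); offset now 23 = byte 2 bit 7; 9 bits remain
Read 6: bits[23:24] width=1 -> value=0 (bin 0); offset now 24 = byte 3 bit 0; 8 bits remain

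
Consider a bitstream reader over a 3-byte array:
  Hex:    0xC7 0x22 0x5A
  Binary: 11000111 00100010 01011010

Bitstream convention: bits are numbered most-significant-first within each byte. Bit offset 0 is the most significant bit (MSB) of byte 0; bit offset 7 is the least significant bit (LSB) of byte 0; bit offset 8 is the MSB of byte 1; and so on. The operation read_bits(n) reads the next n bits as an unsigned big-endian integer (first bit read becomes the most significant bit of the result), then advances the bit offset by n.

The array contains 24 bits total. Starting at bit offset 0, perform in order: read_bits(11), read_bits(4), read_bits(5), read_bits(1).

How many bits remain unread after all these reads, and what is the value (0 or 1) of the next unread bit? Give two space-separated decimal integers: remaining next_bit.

Read 1: bits[0:11] width=11 -> value=1593 (bin 11000111001); offset now 11 = byte 1 bit 3; 13 bits remain
Read 2: bits[11:15] width=4 -> value=1 (bin 0001); offset now 15 = byte 1 bit 7; 9 bits remain
Read 3: bits[15:20] width=5 -> value=5 (bin 00101); offset now 20 = byte 2 bit 4; 4 bits remain
Read 4: bits[20:21] width=1 -> value=1 (bin 1); offset now 21 = byte 2 bit 5; 3 bits remain

Answer: 3 0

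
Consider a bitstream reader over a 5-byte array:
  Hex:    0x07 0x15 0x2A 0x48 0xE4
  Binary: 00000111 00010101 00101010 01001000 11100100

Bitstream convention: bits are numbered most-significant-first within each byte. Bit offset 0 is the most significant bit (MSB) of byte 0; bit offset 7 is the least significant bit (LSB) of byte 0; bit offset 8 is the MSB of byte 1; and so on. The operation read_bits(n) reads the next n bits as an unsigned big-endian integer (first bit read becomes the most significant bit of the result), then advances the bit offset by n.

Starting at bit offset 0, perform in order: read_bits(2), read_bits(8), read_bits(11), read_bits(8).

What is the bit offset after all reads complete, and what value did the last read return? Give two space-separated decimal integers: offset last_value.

Answer: 29 73

Derivation:
Read 1: bits[0:2] width=2 -> value=0 (bin 00); offset now 2 = byte 0 bit 2; 38 bits remain
Read 2: bits[2:10] width=8 -> value=28 (bin 00011100); offset now 10 = byte 1 bit 2; 30 bits remain
Read 3: bits[10:21] width=11 -> value=677 (bin 01010100101); offset now 21 = byte 2 bit 5; 19 bits remain
Read 4: bits[21:29] width=8 -> value=73 (bin 01001001); offset now 29 = byte 3 bit 5; 11 bits remain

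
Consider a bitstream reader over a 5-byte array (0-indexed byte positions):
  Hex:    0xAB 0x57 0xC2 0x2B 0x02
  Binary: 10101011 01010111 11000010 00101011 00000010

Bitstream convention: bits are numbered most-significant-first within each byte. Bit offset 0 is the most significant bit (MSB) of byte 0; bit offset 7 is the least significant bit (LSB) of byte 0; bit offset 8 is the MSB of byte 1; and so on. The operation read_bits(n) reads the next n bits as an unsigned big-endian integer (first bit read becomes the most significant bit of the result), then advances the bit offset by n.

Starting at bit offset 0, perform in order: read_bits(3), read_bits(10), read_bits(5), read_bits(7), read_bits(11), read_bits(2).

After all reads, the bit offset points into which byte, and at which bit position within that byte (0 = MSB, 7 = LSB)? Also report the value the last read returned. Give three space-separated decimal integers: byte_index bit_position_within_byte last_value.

Answer: 4 6 0

Derivation:
Read 1: bits[0:3] width=3 -> value=5 (bin 101); offset now 3 = byte 0 bit 3; 37 bits remain
Read 2: bits[3:13] width=10 -> value=362 (bin 0101101010); offset now 13 = byte 1 bit 5; 27 bits remain
Read 3: bits[13:18] width=5 -> value=31 (bin 11111); offset now 18 = byte 2 bit 2; 22 bits remain
Read 4: bits[18:25] width=7 -> value=4 (bin 0000100); offset now 25 = byte 3 bit 1; 15 bits remain
Read 5: bits[25:36] width=11 -> value=688 (bin 01010110000); offset now 36 = byte 4 bit 4; 4 bits remain
Read 6: bits[36:38] width=2 -> value=0 (bin 00); offset now 38 = byte 4 bit 6; 2 bits remain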